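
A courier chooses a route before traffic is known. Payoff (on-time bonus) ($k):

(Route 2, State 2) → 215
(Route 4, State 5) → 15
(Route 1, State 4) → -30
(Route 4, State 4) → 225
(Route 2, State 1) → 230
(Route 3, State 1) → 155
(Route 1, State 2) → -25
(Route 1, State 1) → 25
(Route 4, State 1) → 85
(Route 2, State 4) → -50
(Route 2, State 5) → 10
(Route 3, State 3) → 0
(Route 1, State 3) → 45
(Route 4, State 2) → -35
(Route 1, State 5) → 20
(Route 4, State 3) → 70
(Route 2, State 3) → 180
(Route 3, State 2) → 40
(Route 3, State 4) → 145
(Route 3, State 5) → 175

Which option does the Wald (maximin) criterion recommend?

Route 3

Row minima: Route 1=-30, Route 2=-50, Route 3=0, Route 4=-35
Best worst-case = 0 → Route 3.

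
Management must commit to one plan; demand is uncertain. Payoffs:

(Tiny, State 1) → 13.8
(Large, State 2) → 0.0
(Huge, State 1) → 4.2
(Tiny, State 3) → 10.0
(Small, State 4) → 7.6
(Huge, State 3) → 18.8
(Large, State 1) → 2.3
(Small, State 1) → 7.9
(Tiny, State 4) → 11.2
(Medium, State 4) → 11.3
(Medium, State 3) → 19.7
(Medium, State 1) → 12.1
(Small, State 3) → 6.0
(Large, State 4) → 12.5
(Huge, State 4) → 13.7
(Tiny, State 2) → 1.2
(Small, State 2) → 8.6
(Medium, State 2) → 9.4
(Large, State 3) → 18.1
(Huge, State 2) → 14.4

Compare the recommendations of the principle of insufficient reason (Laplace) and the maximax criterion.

laplace → Medium; maximax → Medium (agree)

Row averages: Tiny=9.05, Small=7.525, Medium=13.125, Large=8.225, Huge=12.775
Highest average = 13.125 → Medium.
Row maxima: Tiny=13.8, Small=8.6, Medium=19.7, Large=18.1, Huge=18.8
Best best-case = 19.7 → Medium.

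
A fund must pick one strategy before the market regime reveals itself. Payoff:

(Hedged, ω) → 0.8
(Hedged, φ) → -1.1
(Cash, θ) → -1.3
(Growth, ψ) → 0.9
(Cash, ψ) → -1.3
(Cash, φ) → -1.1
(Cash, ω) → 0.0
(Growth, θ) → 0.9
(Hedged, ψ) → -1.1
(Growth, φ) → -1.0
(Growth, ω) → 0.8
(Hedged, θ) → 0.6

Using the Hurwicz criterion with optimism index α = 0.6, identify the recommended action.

Growth

Growth: 0.6·0.9 + 0.4·(-1.0) = 0.14
Cash: 0.6·0.0 + 0.4·(-1.3) = -0.52
Hedged: 0.6·0.8 + 0.4·(-1.1) = 0.04
Highest Hurwicz score = 0.14 → Growth.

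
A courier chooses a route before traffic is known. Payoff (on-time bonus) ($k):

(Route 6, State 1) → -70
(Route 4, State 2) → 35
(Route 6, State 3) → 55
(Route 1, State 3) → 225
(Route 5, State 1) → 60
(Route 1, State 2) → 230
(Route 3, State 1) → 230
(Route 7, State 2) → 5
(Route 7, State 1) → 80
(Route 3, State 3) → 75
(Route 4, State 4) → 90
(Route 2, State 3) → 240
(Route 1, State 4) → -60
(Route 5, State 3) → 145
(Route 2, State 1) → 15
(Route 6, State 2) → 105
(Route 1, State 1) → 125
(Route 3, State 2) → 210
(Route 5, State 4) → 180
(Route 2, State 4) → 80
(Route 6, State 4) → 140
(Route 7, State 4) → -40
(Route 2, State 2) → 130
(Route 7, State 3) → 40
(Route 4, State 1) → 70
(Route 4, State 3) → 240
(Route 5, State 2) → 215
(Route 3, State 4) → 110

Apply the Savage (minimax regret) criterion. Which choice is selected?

Route 3

Column bests: State 1=230, State 2=230, State 3=240, State 4=180.
Route 1 regrets: 105, 0, 15, 240 → max 240
Route 2 regrets: 215, 100, 0, 100 → max 215
Route 3 regrets: 0, 20, 165, 70 → max 165
Route 4 regrets: 160, 195, 0, 90 → max 195
Route 5 regrets: 170, 15, 95, 0 → max 170
Route 6 regrets: 300, 125, 185, 40 → max 300
Route 7 regrets: 150, 225, 200, 220 → max 225
Smallest max regret = 165 → Route 3.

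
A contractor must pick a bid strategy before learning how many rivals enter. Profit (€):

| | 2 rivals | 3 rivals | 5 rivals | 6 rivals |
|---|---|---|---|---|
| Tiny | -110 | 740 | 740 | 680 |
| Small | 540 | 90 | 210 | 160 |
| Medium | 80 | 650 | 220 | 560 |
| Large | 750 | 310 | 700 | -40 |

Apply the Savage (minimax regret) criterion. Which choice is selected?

Small

Column bests: 2 rivals=750, 3 rivals=740, 5 rivals=740, 6 rivals=680.
Tiny regrets: 860, 0, 0, 0 → max 860
Small regrets: 210, 650, 530, 520 → max 650
Medium regrets: 670, 90, 520, 120 → max 670
Large regrets: 0, 430, 40, 720 → max 720
Smallest max regret = 650 → Small.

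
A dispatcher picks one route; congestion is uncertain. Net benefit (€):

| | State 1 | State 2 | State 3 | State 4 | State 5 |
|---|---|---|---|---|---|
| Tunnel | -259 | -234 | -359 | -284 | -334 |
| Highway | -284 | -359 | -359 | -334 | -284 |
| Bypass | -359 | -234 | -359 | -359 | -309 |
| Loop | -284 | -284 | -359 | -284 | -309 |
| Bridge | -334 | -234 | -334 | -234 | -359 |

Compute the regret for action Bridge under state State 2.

0

Best payoff under State 2 is -234.
Regret = -234 − (-234) = 0.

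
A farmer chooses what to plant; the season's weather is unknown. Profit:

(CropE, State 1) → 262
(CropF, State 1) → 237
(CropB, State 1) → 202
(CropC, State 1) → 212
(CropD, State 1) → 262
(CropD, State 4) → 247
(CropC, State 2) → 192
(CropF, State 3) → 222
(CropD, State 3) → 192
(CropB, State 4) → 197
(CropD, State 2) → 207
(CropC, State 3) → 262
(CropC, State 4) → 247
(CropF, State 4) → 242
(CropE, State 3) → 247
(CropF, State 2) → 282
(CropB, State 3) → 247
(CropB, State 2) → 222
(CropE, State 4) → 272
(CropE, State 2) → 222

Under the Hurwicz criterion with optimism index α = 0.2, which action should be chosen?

CropE: 0.2·272 + 0.8·222 = 232
CropD: 0.2·262 + 0.8·192 = 206
CropB: 0.2·247 + 0.8·197 = 207
CropF: 0.2·282 + 0.8·222 = 234
CropC: 0.2·262 + 0.8·192 = 206
Highest Hurwicz score = 234 → CropF.

CropF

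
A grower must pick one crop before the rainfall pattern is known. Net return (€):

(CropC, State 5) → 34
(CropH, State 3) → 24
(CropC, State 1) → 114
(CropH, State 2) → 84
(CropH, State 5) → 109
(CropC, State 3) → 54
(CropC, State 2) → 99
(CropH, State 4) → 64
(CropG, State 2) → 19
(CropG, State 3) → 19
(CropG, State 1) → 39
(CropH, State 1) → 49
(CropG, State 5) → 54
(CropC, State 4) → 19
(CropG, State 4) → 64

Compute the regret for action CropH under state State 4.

Best payoff under State 4 is 64.
Regret = 64 − 64 = 0.

0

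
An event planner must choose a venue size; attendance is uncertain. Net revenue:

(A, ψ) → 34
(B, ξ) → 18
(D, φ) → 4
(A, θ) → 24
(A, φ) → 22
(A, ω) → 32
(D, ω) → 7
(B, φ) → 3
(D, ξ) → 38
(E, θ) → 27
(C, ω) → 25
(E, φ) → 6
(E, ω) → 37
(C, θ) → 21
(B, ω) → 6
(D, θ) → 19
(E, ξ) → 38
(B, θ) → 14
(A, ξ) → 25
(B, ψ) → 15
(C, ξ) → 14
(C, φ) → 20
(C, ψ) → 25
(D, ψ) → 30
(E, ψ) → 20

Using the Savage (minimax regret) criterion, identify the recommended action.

Column bests: θ=27, φ=22, ψ=34, ω=37, ξ=38.
A regrets: 3, 0, 0, 5, 13 → max 13
B regrets: 13, 19, 19, 31, 20 → max 31
C regrets: 6, 2, 9, 12, 24 → max 24
D regrets: 8, 18, 4, 30, 0 → max 30
E regrets: 0, 16, 14, 0, 0 → max 16
Smallest max regret = 13 → A.

A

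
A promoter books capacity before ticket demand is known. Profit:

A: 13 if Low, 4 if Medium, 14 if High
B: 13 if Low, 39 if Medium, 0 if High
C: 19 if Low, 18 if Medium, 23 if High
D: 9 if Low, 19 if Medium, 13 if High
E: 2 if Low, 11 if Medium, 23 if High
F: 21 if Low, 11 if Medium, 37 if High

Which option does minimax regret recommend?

Column bests: Low=21, Medium=39, High=37.
A regrets: 8, 35, 23 → max 35
B regrets: 8, 0, 37 → max 37
C regrets: 2, 21, 14 → max 21
D regrets: 12, 20, 24 → max 24
E regrets: 19, 28, 14 → max 28
F regrets: 0, 28, 0 → max 28
Smallest max regret = 21 → C.

C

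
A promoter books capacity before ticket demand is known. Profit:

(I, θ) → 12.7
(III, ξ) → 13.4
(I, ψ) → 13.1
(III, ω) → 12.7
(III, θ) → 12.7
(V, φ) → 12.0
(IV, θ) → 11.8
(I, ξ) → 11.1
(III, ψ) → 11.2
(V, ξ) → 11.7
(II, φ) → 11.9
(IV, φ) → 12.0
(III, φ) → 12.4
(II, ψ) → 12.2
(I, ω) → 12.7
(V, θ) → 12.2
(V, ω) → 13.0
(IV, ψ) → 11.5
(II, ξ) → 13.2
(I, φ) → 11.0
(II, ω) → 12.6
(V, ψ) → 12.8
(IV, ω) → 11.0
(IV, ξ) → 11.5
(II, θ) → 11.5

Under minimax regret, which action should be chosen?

Column bests: θ=12.7, φ=12.4, ψ=13.1, ω=13.0, ξ=13.4.
I regrets: 0.0, 1.4, 0.0, 0.3, 2.3 → max 2.3
II regrets: 1.2, 0.5, 0.9, 0.4, 0.2 → max 1.2
III regrets: 0.0, 0.0, 1.9, 0.3, 0.0 → max 1.9
IV regrets: 0.9, 0.4, 1.6, 2.0, 1.9 → max 2.0
V regrets: 0.5, 0.4, 0.3, 0.0, 1.7 → max 1.7
Smallest max regret = 1.2 → II.

II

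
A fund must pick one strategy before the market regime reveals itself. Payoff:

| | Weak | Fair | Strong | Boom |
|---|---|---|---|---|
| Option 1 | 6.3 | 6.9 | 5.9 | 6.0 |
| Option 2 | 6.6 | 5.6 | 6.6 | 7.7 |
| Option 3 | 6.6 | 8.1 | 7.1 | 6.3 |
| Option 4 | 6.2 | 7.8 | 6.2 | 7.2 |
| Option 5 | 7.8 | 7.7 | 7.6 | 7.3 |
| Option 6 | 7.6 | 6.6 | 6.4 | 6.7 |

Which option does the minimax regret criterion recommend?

Option 5

Column bests: Weak=7.8, Fair=8.1, Strong=7.6, Boom=7.7.
Option 1 regrets: 1.5, 1.2, 1.7, 1.7 → max 1.7
Option 2 regrets: 1.2, 2.5, 1.0, 0.0 → max 2.5
Option 3 regrets: 1.2, 0.0, 0.5, 1.4 → max 1.4
Option 4 regrets: 1.6, 0.3, 1.4, 0.5 → max 1.6
Option 5 regrets: 0.0, 0.4, 0.0, 0.4 → max 0.4
Option 6 regrets: 0.2, 1.5, 1.2, 1.0 → max 1.5
Smallest max regret = 0.4 → Option 5.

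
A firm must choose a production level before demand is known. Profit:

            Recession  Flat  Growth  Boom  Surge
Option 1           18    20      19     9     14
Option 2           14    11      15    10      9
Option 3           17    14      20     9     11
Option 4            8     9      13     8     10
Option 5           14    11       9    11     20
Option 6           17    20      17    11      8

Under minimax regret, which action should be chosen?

Option 1

Column bests: Recession=18, Flat=20, Growth=20, Boom=11, Surge=20.
Option 1 regrets: 0, 0, 1, 2, 6 → max 6
Option 2 regrets: 4, 9, 5, 1, 11 → max 11
Option 3 regrets: 1, 6, 0, 2, 9 → max 9
Option 4 regrets: 10, 11, 7, 3, 10 → max 11
Option 5 regrets: 4, 9, 11, 0, 0 → max 11
Option 6 regrets: 1, 0, 3, 0, 12 → max 12
Smallest max regret = 6 → Option 1.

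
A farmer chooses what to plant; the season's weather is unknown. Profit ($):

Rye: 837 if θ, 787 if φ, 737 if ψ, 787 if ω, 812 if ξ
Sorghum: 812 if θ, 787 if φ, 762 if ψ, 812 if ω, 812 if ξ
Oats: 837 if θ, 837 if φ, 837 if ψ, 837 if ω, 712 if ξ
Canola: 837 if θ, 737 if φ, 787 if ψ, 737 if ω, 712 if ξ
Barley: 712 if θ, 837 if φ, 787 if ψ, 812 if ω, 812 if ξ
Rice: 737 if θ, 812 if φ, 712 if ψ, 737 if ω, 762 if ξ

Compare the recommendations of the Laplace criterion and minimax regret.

Row averages: Rye=792, Sorghum=797, Oats=812, Canola=762, Barley=792, Rice=752
Highest average = 812 → Oats.
Column bests: θ=837, φ=837, ψ=837, ω=837, ξ=812.
Rye regrets: 0, 50, 100, 50, 0 → max 100
Sorghum regrets: 25, 50, 75, 25, 0 → max 75
Oats regrets: 0, 0, 0, 0, 100 → max 100
Canola regrets: 0, 100, 50, 100, 100 → max 100
Barley regrets: 125, 0, 50, 25, 0 → max 125
Rice regrets: 100, 25, 125, 100, 50 → max 125
Smallest max regret = 75 → Sorghum.

laplace → Oats; minimax regret → Sorghum (disagree)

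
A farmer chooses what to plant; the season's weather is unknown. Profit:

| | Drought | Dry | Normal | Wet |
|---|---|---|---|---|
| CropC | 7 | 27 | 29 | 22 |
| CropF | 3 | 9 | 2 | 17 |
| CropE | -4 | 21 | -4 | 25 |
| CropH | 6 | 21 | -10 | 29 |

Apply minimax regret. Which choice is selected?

Column bests: Drought=7, Dry=27, Normal=29, Wet=29.
CropC regrets: 0, 0, 0, 7 → max 7
CropF regrets: 4, 18, 27, 12 → max 27
CropE regrets: 11, 6, 33, 4 → max 33
CropH regrets: 1, 6, 39, 0 → max 39
Smallest max regret = 7 → CropC.

CropC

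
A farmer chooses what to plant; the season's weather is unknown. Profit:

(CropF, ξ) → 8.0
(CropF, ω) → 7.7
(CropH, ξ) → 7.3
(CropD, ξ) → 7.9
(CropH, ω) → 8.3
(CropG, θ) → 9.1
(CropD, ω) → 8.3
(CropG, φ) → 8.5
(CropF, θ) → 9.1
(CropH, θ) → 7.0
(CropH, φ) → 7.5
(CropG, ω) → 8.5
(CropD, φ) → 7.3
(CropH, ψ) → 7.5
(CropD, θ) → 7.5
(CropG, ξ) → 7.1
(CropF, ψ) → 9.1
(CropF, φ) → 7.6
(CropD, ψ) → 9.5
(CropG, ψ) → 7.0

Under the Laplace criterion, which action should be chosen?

Row averages: CropF=8.3, CropD=8.1, CropG=8.04, CropH=7.52
Highest average = 8.3 → CropF.

CropF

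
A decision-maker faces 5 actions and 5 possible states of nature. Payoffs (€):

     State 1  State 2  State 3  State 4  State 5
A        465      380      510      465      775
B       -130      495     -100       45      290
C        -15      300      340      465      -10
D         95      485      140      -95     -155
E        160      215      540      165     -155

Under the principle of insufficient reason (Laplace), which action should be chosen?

A

Row averages: A=519, B=120, C=216, D=94, E=185
Highest average = 519 → A.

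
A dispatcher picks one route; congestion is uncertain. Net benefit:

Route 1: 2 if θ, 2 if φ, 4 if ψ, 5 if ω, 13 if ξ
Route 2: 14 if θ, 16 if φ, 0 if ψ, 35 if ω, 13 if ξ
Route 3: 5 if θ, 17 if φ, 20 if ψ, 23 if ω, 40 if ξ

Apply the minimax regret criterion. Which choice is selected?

Route 3

Column bests: θ=14, φ=17, ψ=20, ω=35, ξ=40.
Route 1 regrets: 12, 15, 16, 30, 27 → max 30
Route 2 regrets: 0, 1, 20, 0, 27 → max 27
Route 3 regrets: 9, 0, 0, 12, 0 → max 12
Smallest max regret = 12 → Route 3.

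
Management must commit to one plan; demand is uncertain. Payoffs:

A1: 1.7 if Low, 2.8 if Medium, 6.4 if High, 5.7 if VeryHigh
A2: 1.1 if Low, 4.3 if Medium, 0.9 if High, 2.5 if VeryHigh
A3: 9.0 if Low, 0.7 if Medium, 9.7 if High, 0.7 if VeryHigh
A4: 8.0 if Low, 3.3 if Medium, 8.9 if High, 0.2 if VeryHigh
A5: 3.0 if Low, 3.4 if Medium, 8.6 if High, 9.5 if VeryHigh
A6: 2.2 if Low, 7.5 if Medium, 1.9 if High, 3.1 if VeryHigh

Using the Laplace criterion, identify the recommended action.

A5

Row averages: A1=4.15, A2=2.2, A3=5.025, A4=5.1, A5=6.125, A6=3.675
Highest average = 6.125 → A5.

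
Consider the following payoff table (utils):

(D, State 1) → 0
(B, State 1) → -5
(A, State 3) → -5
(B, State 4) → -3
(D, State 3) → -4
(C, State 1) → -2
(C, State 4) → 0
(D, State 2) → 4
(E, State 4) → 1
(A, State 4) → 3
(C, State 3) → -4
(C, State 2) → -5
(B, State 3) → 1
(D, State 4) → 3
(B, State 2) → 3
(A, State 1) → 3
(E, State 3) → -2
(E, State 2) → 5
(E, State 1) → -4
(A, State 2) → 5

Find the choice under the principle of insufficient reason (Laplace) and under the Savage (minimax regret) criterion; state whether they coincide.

laplace → A; minimax regret → D (disagree)

Row averages: A=1.5, B=-1, C=-2.75, D=0.75, E=0
Highest average = 1.5 → A.
Column bests: State 1=3, State 2=5, State 3=1, State 4=3.
A regrets: 0, 0, 6, 0 → max 6
B regrets: 8, 2, 0, 6 → max 8
C regrets: 5, 10, 5, 3 → max 10
D regrets: 3, 1, 5, 0 → max 5
E regrets: 7, 0, 3, 2 → max 7
Smallest max regret = 5 → D.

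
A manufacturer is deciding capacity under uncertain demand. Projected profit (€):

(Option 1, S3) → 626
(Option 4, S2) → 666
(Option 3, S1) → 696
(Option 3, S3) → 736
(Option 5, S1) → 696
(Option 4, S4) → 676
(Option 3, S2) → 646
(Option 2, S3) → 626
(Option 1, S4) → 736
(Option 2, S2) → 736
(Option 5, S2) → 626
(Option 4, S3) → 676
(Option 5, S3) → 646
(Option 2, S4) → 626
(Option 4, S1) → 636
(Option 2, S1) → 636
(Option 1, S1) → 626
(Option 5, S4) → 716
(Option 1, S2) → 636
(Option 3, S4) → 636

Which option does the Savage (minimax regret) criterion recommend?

Option 4

Column bests: S1=696, S2=736, S3=736, S4=736.
Option 1 regrets: 70, 100, 110, 0 → max 110
Option 2 regrets: 60, 0, 110, 110 → max 110
Option 3 regrets: 0, 90, 0, 100 → max 100
Option 4 regrets: 60, 70, 60, 60 → max 70
Option 5 regrets: 0, 110, 90, 20 → max 110
Smallest max regret = 70 → Option 4.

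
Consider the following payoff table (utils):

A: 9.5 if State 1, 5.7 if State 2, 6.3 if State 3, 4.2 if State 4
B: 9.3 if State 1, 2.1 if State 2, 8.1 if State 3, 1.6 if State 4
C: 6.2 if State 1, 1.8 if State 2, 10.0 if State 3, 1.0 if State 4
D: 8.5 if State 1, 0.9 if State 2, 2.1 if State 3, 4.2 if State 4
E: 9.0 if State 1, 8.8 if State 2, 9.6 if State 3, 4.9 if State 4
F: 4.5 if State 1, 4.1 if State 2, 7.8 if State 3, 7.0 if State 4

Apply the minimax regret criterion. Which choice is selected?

Column bests: State 1=9.5, State 2=8.8, State 3=10.0, State 4=7.0.
A regrets: 0.0, 3.1, 3.7, 2.8 → max 3.7
B regrets: 0.2, 6.7, 1.9, 5.4 → max 6.7
C regrets: 3.3, 7.0, 0.0, 6.0 → max 7.0
D regrets: 1.0, 7.9, 7.9, 2.8 → max 7.9
E regrets: 0.5, 0.0, 0.4, 2.1 → max 2.1
F regrets: 5.0, 4.7, 2.2, 0.0 → max 5.0
Smallest max regret = 2.1 → E.

E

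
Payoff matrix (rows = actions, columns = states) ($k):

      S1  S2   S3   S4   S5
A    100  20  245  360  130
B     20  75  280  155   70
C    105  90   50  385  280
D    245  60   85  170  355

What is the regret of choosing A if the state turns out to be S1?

Best payoff under S1 is 245.
Regret = 245 − 100 = 145.

145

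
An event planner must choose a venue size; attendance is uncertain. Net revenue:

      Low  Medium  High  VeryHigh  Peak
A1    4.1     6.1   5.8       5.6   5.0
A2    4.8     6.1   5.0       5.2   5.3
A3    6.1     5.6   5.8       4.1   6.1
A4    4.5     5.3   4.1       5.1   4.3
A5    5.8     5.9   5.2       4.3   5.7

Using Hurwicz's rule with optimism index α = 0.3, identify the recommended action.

A2

A1: 0.3·6.1 + 0.7·4.1 = 4.7
A2: 0.3·6.1 + 0.7·4.8 = 5.19
A3: 0.3·6.1 + 0.7·4.1 = 4.7
A4: 0.3·5.3 + 0.7·4.1 = 4.46
A5: 0.3·5.9 + 0.7·4.3 = 4.78
Highest Hurwicz score = 5.19 → A2.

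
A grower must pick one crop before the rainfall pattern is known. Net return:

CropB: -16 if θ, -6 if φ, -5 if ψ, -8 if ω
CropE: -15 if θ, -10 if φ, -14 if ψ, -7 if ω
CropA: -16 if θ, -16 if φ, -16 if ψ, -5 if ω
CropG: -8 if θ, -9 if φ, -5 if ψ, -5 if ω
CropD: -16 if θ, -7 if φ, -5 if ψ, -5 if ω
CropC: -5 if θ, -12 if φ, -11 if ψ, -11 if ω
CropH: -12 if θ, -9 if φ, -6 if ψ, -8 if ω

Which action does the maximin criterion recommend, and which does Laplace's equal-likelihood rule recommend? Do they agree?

maximin → CropG; laplace → CropG (agree)

Row minima: CropB=-16, CropE=-15, CropA=-16, CropG=-9, CropD=-16, CropC=-12, CropH=-12
Best worst-case = -9 → CropG.
Row averages: CropB=-8.75, CropE=-11.5, CropA=-13.25, CropG=-6.75, CropD=-8.25, CropC=-9.75, CropH=-8.75
Highest average = -6.75 → CropG.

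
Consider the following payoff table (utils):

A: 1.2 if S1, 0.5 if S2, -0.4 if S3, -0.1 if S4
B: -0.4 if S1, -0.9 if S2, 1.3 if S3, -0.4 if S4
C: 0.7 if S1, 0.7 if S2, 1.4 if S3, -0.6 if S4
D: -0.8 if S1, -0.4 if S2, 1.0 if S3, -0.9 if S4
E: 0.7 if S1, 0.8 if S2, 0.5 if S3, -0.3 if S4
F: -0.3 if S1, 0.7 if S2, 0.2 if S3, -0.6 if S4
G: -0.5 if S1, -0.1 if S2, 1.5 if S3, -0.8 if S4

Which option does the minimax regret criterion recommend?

Column bests: S1=1.2, S2=0.8, S3=1.5, S4=-0.1.
A regrets: 0.0, 0.3, 1.9, 0.0 → max 1.9
B regrets: 1.6, 1.7, 0.2, 0.3 → max 1.7
C regrets: 0.5, 0.1, 0.1, 0.5 → max 0.5
D regrets: 2.0, 1.2, 0.5, 0.8 → max 2.0
E regrets: 0.5, 0.0, 1.0, 0.2 → max 1.0
F regrets: 1.5, 0.1, 1.3, 0.5 → max 1.5
G regrets: 1.7, 0.9, 0.0, 0.7 → max 1.7
Smallest max regret = 0.5 → C.

C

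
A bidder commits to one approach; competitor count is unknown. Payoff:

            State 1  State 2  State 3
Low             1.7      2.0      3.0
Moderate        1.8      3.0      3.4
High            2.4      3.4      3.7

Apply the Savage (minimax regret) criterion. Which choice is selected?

Column bests: State 1=2.4, State 2=3.4, State 3=3.7.
Low regrets: 0.7, 1.4, 0.7 → max 1.4
Moderate regrets: 0.6, 0.4, 0.3 → max 0.6
High regrets: 0.0, 0.0, 0.0 → max 0.0
Smallest max regret = 0.0 → High.

High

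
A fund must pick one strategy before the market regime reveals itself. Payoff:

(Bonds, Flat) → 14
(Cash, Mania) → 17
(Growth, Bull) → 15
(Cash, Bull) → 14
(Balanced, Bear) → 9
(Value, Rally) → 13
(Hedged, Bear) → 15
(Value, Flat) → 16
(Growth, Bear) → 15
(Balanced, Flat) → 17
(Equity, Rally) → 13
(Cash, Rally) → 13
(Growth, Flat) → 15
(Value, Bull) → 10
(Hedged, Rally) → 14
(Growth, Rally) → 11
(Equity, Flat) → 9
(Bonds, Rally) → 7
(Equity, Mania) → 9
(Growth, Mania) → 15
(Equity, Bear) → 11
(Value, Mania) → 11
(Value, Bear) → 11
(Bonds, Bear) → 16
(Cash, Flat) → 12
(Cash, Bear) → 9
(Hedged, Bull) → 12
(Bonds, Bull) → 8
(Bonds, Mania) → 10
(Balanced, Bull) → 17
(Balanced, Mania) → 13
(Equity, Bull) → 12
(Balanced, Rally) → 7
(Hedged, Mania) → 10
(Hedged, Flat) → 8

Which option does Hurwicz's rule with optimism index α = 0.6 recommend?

Bonds: 0.6·16 + 0.4·7 = 12.4
Value: 0.6·16 + 0.4·10 = 13.6
Balanced: 0.6·17 + 0.4·7 = 13
Cash: 0.6·17 + 0.4·9 = 13.8
Hedged: 0.6·15 + 0.4·8 = 12.2
Growth: 0.6·15 + 0.4·11 = 13.4
Equity: 0.6·13 + 0.4·9 = 11.4
Highest Hurwicz score = 13.8 → Cash.

Cash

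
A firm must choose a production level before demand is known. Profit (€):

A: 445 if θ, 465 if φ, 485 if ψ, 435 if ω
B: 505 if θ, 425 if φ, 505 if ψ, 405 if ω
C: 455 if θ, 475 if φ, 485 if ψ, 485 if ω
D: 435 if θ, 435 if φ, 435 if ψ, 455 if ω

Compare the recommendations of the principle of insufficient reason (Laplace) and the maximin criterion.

Row averages: A=457.5, B=460, C=475, D=440
Highest average = 475 → C.
Row minima: A=435, B=405, C=455, D=435
Best worst-case = 455 → C.

laplace → C; maximin → C (agree)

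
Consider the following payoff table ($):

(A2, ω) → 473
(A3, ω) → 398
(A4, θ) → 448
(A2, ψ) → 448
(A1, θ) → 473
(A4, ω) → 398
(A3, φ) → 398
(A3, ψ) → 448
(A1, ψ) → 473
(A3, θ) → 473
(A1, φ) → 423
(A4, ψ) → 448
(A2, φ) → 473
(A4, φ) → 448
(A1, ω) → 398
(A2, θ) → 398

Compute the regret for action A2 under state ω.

Best payoff under ω is 473.
Regret = 473 − 473 = 0.

0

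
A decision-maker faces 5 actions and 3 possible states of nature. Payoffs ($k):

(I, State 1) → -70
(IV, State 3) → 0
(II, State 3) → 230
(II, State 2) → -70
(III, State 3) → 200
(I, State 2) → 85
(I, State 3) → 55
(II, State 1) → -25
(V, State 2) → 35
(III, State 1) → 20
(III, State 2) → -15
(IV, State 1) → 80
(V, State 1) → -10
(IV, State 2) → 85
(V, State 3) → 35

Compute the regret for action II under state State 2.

155

Best payoff under State 2 is 85.
Regret = 85 − (-70) = 155.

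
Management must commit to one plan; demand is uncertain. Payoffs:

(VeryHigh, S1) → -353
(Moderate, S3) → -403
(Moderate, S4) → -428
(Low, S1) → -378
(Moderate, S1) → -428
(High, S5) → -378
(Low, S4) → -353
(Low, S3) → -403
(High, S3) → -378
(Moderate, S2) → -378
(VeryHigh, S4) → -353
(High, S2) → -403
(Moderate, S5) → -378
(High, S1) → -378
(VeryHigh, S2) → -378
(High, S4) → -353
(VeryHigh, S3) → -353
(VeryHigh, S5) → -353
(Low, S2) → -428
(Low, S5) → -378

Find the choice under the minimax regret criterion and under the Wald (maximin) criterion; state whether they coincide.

Column bests: S1=-353, S2=-378, S3=-353, S4=-353, S5=-353.
Low regrets: 25, 50, 50, 0, 25 → max 50
Moderate regrets: 75, 0, 50, 75, 25 → max 75
High regrets: 25, 25, 25, 0, 25 → max 25
VeryHigh regrets: 0, 0, 0, 0, 0 → max 0
Smallest max regret = 0 → VeryHigh.
Row minima: Low=-428, Moderate=-428, High=-403, VeryHigh=-378
Best worst-case = -378 → VeryHigh.

minimax regret → VeryHigh; maximin → VeryHigh (agree)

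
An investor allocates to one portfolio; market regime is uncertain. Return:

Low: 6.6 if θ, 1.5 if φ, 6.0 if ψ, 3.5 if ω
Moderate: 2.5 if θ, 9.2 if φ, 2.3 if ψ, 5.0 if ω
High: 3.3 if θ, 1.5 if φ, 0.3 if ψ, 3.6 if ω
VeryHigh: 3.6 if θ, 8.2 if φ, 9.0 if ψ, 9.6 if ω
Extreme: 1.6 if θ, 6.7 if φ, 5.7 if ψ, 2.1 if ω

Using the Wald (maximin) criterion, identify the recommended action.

VeryHigh

Row minima: Low=1.5, Moderate=2.3, High=0.3, VeryHigh=3.6, Extreme=1.6
Best worst-case = 3.6 → VeryHigh.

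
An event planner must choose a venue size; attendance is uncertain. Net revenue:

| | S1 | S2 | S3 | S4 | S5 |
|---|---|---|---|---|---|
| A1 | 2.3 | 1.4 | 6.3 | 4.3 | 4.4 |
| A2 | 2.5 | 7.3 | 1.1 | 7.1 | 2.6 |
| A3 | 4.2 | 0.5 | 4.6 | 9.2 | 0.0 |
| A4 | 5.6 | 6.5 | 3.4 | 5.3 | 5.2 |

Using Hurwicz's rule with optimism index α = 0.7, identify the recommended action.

A3

A1: 0.7·6.3 + 0.3·1.4 = 4.83
A2: 0.7·7.3 + 0.3·1.1 = 5.44
A3: 0.7·9.2 + 0.3·0.0 = 6.44
A4: 0.7·6.5 + 0.3·3.4 = 5.57
Highest Hurwicz score = 6.44 → A3.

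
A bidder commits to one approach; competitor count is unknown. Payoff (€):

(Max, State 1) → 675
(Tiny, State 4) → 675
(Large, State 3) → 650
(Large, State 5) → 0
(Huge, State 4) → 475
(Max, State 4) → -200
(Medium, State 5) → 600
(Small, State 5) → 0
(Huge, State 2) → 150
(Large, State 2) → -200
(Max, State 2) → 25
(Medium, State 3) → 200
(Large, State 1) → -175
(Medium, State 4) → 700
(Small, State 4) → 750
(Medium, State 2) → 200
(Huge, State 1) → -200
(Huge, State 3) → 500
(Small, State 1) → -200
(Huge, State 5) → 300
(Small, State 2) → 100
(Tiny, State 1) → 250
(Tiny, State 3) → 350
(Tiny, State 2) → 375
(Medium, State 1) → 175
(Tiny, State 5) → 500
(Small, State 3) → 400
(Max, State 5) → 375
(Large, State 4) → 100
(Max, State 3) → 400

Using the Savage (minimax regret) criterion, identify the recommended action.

Tiny

Column bests: State 1=675, State 2=375, State 3=650, State 4=750, State 5=600.
Tiny regrets: 425, 0, 300, 75, 100 → max 425
Small regrets: 875, 275, 250, 0, 600 → max 875
Medium regrets: 500, 175, 450, 50, 0 → max 500
Large regrets: 850, 575, 0, 650, 600 → max 850
Huge regrets: 875, 225, 150, 275, 300 → max 875
Max regrets: 0, 350, 250, 950, 225 → max 950
Smallest max regret = 425 → Tiny.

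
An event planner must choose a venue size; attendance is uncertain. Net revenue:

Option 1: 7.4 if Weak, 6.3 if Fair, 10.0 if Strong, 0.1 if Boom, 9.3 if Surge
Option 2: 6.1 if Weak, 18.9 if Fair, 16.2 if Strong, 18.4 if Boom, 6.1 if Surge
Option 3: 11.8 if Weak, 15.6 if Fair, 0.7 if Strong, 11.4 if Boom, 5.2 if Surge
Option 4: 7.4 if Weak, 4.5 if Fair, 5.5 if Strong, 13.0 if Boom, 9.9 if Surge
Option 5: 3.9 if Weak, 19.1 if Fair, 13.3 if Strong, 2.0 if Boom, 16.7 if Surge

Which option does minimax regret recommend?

Column bests: Weak=11.8, Fair=19.1, Strong=16.2, Boom=18.4, Surge=16.7.
Option 1 regrets: 4.4, 12.8, 6.2, 18.3, 7.4 → max 18.3
Option 2 regrets: 5.7, 0.2, 0.0, 0.0, 10.6 → max 10.6
Option 3 regrets: 0.0, 3.5, 15.5, 7.0, 11.5 → max 15.5
Option 4 regrets: 4.4, 14.6, 10.7, 5.4, 6.8 → max 14.6
Option 5 regrets: 7.9, 0.0, 2.9, 16.4, 0.0 → max 16.4
Smallest max regret = 10.6 → Option 2.

Option 2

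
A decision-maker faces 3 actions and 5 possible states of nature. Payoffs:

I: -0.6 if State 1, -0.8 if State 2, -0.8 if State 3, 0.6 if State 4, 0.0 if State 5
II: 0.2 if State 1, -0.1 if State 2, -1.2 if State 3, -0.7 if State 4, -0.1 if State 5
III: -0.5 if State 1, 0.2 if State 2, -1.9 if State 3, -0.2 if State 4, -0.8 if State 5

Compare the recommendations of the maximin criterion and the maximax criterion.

maximin → I; maximax → I (agree)

Row minima: I=-0.8, II=-1.2, III=-1.9
Best worst-case = -0.8 → I.
Row maxima: I=0.6, II=0.2, III=0.2
Best best-case = 0.6 → I.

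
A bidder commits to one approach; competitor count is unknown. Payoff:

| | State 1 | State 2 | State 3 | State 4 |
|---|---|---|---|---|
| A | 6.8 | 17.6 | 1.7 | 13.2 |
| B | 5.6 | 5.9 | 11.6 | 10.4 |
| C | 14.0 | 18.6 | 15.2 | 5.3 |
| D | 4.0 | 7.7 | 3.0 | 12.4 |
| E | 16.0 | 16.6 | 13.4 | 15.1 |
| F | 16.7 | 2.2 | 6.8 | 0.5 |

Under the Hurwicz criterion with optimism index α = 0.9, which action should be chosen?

C

A: 0.9·17.6 + 0.1·1.7 = 16.01
B: 0.9·11.6 + 0.1·5.6 = 11
C: 0.9·18.6 + 0.1·5.3 = 17.27
D: 0.9·12.4 + 0.1·3.0 = 11.46
E: 0.9·16.6 + 0.1·13.4 = 16.28
F: 0.9·16.7 + 0.1·0.5 = 15.08
Highest Hurwicz score = 17.27 → C.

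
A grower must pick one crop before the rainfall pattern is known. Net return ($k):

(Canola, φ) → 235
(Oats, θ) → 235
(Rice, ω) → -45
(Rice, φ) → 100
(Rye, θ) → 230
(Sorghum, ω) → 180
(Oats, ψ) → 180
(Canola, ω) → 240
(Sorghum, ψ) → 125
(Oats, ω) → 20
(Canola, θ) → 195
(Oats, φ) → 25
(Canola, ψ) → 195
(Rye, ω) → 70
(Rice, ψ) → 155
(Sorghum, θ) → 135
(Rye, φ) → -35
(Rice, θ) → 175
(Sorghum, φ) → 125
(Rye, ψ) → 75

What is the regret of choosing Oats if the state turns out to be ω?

220

Best payoff under ω is 240.
Regret = 240 − 20 = 220.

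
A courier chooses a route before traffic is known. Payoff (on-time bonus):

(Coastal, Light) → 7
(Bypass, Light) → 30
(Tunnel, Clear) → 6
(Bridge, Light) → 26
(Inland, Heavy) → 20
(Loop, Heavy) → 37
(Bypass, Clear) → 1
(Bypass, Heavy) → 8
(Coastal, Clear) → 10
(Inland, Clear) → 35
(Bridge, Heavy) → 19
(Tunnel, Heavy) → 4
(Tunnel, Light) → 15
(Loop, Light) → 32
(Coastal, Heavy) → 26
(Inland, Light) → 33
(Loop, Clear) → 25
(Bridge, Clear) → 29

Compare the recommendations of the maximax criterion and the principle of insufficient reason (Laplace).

maximax → Loop; laplace → Loop (agree)

Row maxima: Tunnel=15, Bypass=30, Loop=37, Inland=35, Bridge=29, Coastal=26
Best best-case = 37 → Loop.
Row averages: Tunnel=25/3, Bypass=13, Loop=94/3, Inland=88/3, Bridge=74/3, Coastal=43/3
Highest average = 94/3 → Loop.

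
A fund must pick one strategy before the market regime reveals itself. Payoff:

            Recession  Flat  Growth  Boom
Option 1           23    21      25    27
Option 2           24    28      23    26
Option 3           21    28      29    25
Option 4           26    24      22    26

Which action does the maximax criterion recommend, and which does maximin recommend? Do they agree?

Row maxima: Option 1=27, Option 2=28, Option 3=29, Option 4=26
Best best-case = 29 → Option 3.
Row minima: Option 1=21, Option 2=23, Option 3=21, Option 4=22
Best worst-case = 23 → Option 2.

maximax → Option 3; maximin → Option 2 (disagree)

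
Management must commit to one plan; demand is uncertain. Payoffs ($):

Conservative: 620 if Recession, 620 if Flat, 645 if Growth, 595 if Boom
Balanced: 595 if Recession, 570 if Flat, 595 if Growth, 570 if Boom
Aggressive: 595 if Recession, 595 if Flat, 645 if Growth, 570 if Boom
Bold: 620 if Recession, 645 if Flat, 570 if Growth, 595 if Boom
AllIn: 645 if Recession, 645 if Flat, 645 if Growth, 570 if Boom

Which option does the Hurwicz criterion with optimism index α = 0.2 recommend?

Conservative

Conservative: 0.2·645 + 0.8·595 = 605
Balanced: 0.2·595 + 0.8·570 = 575
Aggressive: 0.2·645 + 0.8·570 = 585
Bold: 0.2·645 + 0.8·570 = 585
AllIn: 0.2·645 + 0.8·570 = 585
Highest Hurwicz score = 605 → Conservative.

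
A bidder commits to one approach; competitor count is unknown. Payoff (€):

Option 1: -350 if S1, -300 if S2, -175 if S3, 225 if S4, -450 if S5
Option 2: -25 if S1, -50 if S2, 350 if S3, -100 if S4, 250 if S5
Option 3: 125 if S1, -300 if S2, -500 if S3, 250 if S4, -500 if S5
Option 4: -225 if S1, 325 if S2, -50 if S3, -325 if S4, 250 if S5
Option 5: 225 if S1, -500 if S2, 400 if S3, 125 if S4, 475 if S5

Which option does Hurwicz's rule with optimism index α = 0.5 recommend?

Option 2

Option 1: 0.5·225 + 0.5·(-450) = -112.5
Option 2: 0.5·350 + 0.5·(-100) = 125
Option 3: 0.5·250 + 0.5·(-500) = -125
Option 4: 0.5·325 + 0.5·(-325) = 0
Option 5: 0.5·475 + 0.5·(-500) = -12.5
Highest Hurwicz score = 125 → Option 2.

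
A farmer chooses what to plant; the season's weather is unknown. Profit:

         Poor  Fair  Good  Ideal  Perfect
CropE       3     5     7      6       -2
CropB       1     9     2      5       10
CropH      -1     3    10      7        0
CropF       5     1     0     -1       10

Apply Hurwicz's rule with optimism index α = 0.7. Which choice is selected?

CropB

CropE: 0.7·7 + 0.3·(-2) = 4.3
CropB: 0.7·10 + 0.3·1 = 7.3
CropH: 0.7·10 + 0.3·(-1) = 6.7
CropF: 0.7·10 + 0.3·(-1) = 6.7
Highest Hurwicz score = 7.3 → CropB.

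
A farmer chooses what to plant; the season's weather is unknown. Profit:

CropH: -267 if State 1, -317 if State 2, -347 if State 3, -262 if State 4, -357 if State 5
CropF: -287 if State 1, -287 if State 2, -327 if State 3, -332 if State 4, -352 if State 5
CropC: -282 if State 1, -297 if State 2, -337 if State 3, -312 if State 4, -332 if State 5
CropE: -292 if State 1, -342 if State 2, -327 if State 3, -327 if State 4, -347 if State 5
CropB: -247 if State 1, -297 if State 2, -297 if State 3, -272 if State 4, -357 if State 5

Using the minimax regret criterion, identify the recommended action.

CropB

Column bests: State 1=-247, State 2=-287, State 3=-297, State 4=-262, State 5=-332.
CropH regrets: 20, 30, 50, 0, 25 → max 50
CropF regrets: 40, 0, 30, 70, 20 → max 70
CropC regrets: 35, 10, 40, 50, 0 → max 50
CropE regrets: 45, 55, 30, 65, 15 → max 65
CropB regrets: 0, 10, 0, 10, 25 → max 25
Smallest max regret = 25 → CropB.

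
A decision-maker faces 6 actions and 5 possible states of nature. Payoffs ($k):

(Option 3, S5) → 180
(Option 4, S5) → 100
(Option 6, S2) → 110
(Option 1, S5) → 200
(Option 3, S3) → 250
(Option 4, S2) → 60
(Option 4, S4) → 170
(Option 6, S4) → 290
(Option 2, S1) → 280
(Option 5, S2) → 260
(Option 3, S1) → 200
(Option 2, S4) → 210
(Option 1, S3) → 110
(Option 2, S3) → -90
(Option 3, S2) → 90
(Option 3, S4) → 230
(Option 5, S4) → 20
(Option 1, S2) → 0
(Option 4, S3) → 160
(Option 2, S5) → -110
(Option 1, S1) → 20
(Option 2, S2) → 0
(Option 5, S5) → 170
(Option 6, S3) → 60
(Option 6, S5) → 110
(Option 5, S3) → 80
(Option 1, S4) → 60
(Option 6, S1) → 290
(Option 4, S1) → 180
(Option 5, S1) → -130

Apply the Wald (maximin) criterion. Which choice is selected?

Row minima: Option 1=0, Option 2=-110, Option 3=90, Option 4=60, Option 5=-130, Option 6=60
Best worst-case = 90 → Option 3.

Option 3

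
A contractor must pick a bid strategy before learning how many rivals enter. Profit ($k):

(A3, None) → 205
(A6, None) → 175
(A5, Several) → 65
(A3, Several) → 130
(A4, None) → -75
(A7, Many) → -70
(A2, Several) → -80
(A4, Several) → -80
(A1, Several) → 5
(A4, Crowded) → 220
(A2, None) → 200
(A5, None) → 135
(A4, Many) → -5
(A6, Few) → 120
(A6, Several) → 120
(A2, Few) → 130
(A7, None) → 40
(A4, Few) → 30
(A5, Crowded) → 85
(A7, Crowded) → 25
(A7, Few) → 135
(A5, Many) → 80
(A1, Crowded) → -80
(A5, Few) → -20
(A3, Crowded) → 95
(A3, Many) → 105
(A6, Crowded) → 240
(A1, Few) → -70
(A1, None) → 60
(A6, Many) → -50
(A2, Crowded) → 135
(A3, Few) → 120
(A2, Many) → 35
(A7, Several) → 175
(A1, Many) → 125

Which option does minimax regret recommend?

Column bests: None=205, Few=135, Several=175, Many=125, Crowded=240.
A1 regrets: 145, 205, 170, 0, 320 → max 320
A2 regrets: 5, 5, 255, 90, 105 → max 255
A3 regrets: 0, 15, 45, 20, 145 → max 145
A4 regrets: 280, 105, 255, 130, 20 → max 280
A5 regrets: 70, 155, 110, 45, 155 → max 155
A6 regrets: 30, 15, 55, 175, 0 → max 175
A7 regrets: 165, 0, 0, 195, 215 → max 215
Smallest max regret = 145 → A3.

A3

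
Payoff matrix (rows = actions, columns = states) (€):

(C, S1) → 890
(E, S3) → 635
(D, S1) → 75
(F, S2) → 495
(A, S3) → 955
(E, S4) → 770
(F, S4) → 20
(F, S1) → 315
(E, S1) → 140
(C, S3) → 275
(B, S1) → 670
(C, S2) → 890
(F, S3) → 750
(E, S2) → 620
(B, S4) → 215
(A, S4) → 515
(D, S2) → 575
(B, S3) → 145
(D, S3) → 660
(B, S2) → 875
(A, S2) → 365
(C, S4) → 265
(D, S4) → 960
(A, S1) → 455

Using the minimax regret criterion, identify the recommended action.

Column bests: S1=890, S2=890, S3=955, S4=960.
A regrets: 435, 525, 0, 445 → max 525
B regrets: 220, 15, 810, 745 → max 810
C regrets: 0, 0, 680, 695 → max 695
D regrets: 815, 315, 295, 0 → max 815
E regrets: 750, 270, 320, 190 → max 750
F regrets: 575, 395, 205, 940 → max 940
Smallest max regret = 525 → A.

A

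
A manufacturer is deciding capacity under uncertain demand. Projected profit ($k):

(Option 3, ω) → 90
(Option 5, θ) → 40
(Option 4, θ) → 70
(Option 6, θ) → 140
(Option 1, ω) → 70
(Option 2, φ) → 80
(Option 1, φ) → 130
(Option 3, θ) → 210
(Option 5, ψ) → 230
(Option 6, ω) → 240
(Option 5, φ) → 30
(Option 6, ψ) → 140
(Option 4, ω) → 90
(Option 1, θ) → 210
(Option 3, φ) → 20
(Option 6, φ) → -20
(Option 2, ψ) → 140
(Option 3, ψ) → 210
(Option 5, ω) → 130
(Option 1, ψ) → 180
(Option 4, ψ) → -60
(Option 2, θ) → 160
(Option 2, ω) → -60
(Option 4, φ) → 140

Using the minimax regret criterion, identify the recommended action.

Column bests: θ=210, φ=140, ψ=230, ω=240.
Option 1 regrets: 0, 10, 50, 170 → max 170
Option 2 regrets: 50, 60, 90, 300 → max 300
Option 3 regrets: 0, 120, 20, 150 → max 150
Option 4 regrets: 140, 0, 290, 150 → max 290
Option 5 regrets: 170, 110, 0, 110 → max 170
Option 6 regrets: 70, 160, 90, 0 → max 160
Smallest max regret = 150 → Option 3.

Option 3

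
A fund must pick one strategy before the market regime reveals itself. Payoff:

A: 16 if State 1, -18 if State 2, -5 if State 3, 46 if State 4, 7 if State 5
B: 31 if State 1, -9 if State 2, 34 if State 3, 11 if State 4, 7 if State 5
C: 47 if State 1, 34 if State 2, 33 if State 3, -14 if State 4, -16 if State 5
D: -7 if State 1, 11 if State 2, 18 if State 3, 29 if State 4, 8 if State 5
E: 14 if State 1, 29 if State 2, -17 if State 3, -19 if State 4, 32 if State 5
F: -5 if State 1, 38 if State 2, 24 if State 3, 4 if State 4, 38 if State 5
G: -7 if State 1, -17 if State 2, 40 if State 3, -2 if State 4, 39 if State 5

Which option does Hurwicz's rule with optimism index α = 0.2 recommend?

A: 0.2·46 + 0.8·(-18) = -5.2
B: 0.2·34 + 0.8·(-9) = -0.4
C: 0.2·47 + 0.8·(-16) = -3.4
D: 0.2·29 + 0.8·(-7) = 0.2
E: 0.2·32 + 0.8·(-19) = -8.8
F: 0.2·38 + 0.8·(-5) = 3.6
G: 0.2·40 + 0.8·(-17) = -5.6
Highest Hurwicz score = 3.6 → F.

F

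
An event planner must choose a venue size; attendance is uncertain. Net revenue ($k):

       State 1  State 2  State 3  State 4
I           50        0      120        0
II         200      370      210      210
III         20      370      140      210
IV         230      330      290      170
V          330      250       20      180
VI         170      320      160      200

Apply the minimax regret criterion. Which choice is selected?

IV

Column bests: State 1=330, State 2=370, State 3=290, State 4=210.
I regrets: 280, 370, 170, 210 → max 370
II regrets: 130, 0, 80, 0 → max 130
III regrets: 310, 0, 150, 0 → max 310
IV regrets: 100, 40, 0, 40 → max 100
V regrets: 0, 120, 270, 30 → max 270
VI regrets: 160, 50, 130, 10 → max 160
Smallest max regret = 100 → IV.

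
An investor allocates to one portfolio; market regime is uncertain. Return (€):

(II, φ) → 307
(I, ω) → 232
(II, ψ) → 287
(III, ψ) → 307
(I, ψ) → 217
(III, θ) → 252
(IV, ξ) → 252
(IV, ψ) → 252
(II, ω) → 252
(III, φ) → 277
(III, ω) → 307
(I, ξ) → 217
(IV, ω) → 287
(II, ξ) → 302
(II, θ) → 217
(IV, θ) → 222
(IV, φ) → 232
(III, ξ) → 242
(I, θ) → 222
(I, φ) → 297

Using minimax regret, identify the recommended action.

II

Column bests: θ=252, φ=307, ψ=307, ω=307, ξ=302.
I regrets: 30, 10, 90, 75, 85 → max 90
II regrets: 35, 0, 20, 55, 0 → max 55
III regrets: 0, 30, 0, 0, 60 → max 60
IV regrets: 30, 75, 55, 20, 50 → max 75
Smallest max regret = 55 → II.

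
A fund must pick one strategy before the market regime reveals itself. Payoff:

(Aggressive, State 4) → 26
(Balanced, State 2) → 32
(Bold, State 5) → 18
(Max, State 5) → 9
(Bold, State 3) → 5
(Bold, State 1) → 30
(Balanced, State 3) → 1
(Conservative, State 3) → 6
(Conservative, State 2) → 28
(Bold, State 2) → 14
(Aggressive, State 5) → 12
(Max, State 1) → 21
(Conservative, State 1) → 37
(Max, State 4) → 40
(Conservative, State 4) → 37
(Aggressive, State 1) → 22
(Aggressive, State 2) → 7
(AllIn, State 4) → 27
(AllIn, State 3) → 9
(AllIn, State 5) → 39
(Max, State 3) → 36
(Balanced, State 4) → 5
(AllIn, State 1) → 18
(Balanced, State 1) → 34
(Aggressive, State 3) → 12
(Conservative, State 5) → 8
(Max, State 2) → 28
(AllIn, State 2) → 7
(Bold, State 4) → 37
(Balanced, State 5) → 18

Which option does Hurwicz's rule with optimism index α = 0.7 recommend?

Max

Conservative: 0.7·37 + 0.3·6 = 27.7
Balanced: 0.7·34 + 0.3·1 = 24.1
Aggressive: 0.7·26 + 0.3·7 = 20.3
Bold: 0.7·37 + 0.3·5 = 27.4
AllIn: 0.7·39 + 0.3·7 = 29.4
Max: 0.7·40 + 0.3·9 = 30.7
Highest Hurwicz score = 30.7 → Max.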